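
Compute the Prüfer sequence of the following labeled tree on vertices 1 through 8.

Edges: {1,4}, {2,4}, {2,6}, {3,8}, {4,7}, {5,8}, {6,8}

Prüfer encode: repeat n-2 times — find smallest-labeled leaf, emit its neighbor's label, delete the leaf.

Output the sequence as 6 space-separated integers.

Step 1: leaves = {1,3,5,7}. Remove smallest leaf 1, emit neighbor 4.
Step 2: leaves = {3,5,7}. Remove smallest leaf 3, emit neighbor 8.
Step 3: leaves = {5,7}. Remove smallest leaf 5, emit neighbor 8.
Step 4: leaves = {7,8}. Remove smallest leaf 7, emit neighbor 4.
Step 5: leaves = {4,8}. Remove smallest leaf 4, emit neighbor 2.
Step 6: leaves = {2,8}. Remove smallest leaf 2, emit neighbor 6.
Done: 2 vertices remain (6, 8). Sequence = [4 8 8 4 2 6]

Answer: 4 8 8 4 2 6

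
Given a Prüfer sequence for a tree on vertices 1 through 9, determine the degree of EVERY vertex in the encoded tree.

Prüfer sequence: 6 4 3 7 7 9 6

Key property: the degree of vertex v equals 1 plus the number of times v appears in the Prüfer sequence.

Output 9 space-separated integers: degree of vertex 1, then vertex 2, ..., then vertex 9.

p_1 = 6: count[6] becomes 1
p_2 = 4: count[4] becomes 1
p_3 = 3: count[3] becomes 1
p_4 = 7: count[7] becomes 1
p_5 = 7: count[7] becomes 2
p_6 = 9: count[9] becomes 1
p_7 = 6: count[6] becomes 2
Degrees (1 + count): deg[1]=1+0=1, deg[2]=1+0=1, deg[3]=1+1=2, deg[4]=1+1=2, deg[5]=1+0=1, deg[6]=1+2=3, deg[7]=1+2=3, deg[8]=1+0=1, deg[9]=1+1=2

Answer: 1 1 2 2 1 3 3 1 2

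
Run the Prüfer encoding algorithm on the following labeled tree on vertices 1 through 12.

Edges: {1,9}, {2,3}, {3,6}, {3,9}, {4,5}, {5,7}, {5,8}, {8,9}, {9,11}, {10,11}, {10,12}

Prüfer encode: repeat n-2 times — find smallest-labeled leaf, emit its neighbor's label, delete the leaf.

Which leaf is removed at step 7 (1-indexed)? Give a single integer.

Answer: 5

Derivation:
Step 1: current leaves = {1,2,4,6,7,12}. Remove leaf 1 (neighbor: 9).
Step 2: current leaves = {2,4,6,7,12}. Remove leaf 2 (neighbor: 3).
Step 3: current leaves = {4,6,7,12}. Remove leaf 4 (neighbor: 5).
Step 4: current leaves = {6,7,12}. Remove leaf 6 (neighbor: 3).
Step 5: current leaves = {3,7,12}. Remove leaf 3 (neighbor: 9).
Step 6: current leaves = {7,12}. Remove leaf 7 (neighbor: 5).
Step 7: current leaves = {5,12}. Remove leaf 5 (neighbor: 8).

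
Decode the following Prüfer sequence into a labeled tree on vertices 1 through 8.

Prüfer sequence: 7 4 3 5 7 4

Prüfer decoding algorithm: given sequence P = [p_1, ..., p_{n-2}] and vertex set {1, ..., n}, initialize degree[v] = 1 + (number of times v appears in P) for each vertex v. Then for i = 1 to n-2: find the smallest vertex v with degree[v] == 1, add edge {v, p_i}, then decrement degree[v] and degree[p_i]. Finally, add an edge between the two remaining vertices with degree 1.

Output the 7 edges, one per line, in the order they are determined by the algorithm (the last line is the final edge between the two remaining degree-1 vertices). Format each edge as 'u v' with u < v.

Initial degrees: {1:1, 2:1, 3:2, 4:3, 5:2, 6:1, 7:3, 8:1}
Step 1: smallest deg-1 vertex = 1, p_1 = 7. Add edge {1,7}. Now deg[1]=0, deg[7]=2.
Step 2: smallest deg-1 vertex = 2, p_2 = 4. Add edge {2,4}. Now deg[2]=0, deg[4]=2.
Step 3: smallest deg-1 vertex = 6, p_3 = 3. Add edge {3,6}. Now deg[6]=0, deg[3]=1.
Step 4: smallest deg-1 vertex = 3, p_4 = 5. Add edge {3,5}. Now deg[3]=0, deg[5]=1.
Step 5: smallest deg-1 vertex = 5, p_5 = 7. Add edge {5,7}. Now deg[5]=0, deg[7]=1.
Step 6: smallest deg-1 vertex = 7, p_6 = 4. Add edge {4,7}. Now deg[7]=0, deg[4]=1.
Final: two remaining deg-1 vertices are 4, 8. Add edge {4,8}.

Answer: 1 7
2 4
3 6
3 5
5 7
4 7
4 8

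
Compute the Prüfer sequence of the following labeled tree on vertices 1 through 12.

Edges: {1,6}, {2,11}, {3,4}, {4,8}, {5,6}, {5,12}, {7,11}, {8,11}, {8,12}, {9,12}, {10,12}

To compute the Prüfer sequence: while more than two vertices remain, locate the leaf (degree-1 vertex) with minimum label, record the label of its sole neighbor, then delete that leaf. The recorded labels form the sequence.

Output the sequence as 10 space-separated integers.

Step 1: leaves = {1,2,3,7,9,10}. Remove smallest leaf 1, emit neighbor 6.
Step 2: leaves = {2,3,6,7,9,10}. Remove smallest leaf 2, emit neighbor 11.
Step 3: leaves = {3,6,7,9,10}. Remove smallest leaf 3, emit neighbor 4.
Step 4: leaves = {4,6,7,9,10}. Remove smallest leaf 4, emit neighbor 8.
Step 5: leaves = {6,7,9,10}. Remove smallest leaf 6, emit neighbor 5.
Step 6: leaves = {5,7,9,10}. Remove smallest leaf 5, emit neighbor 12.
Step 7: leaves = {7,9,10}. Remove smallest leaf 7, emit neighbor 11.
Step 8: leaves = {9,10,11}. Remove smallest leaf 9, emit neighbor 12.
Step 9: leaves = {10,11}. Remove smallest leaf 10, emit neighbor 12.
Step 10: leaves = {11,12}. Remove smallest leaf 11, emit neighbor 8.
Done: 2 vertices remain (8, 12). Sequence = [6 11 4 8 5 12 11 12 12 8]

Answer: 6 11 4 8 5 12 11 12 12 8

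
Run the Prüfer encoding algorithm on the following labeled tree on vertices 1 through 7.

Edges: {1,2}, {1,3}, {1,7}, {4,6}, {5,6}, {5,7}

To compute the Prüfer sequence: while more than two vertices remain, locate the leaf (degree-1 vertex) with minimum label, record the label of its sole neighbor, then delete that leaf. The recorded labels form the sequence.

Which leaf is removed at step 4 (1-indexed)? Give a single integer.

Answer: 4

Derivation:
Step 1: current leaves = {2,3,4}. Remove leaf 2 (neighbor: 1).
Step 2: current leaves = {3,4}. Remove leaf 3 (neighbor: 1).
Step 3: current leaves = {1,4}. Remove leaf 1 (neighbor: 7).
Step 4: current leaves = {4,7}. Remove leaf 4 (neighbor: 6).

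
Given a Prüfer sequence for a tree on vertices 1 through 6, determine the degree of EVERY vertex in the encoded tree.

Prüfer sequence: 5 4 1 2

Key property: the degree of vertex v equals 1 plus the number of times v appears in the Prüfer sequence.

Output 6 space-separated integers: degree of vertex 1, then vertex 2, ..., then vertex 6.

Answer: 2 2 1 2 2 1

Derivation:
p_1 = 5: count[5] becomes 1
p_2 = 4: count[4] becomes 1
p_3 = 1: count[1] becomes 1
p_4 = 2: count[2] becomes 1
Degrees (1 + count): deg[1]=1+1=2, deg[2]=1+1=2, deg[3]=1+0=1, deg[4]=1+1=2, deg[5]=1+1=2, deg[6]=1+0=1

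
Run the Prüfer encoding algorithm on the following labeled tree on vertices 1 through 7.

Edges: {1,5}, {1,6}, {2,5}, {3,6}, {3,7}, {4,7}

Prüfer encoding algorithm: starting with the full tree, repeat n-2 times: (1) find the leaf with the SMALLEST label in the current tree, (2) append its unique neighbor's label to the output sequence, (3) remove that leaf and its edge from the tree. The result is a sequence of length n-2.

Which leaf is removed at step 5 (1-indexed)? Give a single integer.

Step 1: current leaves = {2,4}. Remove leaf 2 (neighbor: 5).
Step 2: current leaves = {4,5}. Remove leaf 4 (neighbor: 7).
Step 3: current leaves = {5,7}. Remove leaf 5 (neighbor: 1).
Step 4: current leaves = {1,7}. Remove leaf 1 (neighbor: 6).
Step 5: current leaves = {6,7}. Remove leaf 6 (neighbor: 3).

Answer: 6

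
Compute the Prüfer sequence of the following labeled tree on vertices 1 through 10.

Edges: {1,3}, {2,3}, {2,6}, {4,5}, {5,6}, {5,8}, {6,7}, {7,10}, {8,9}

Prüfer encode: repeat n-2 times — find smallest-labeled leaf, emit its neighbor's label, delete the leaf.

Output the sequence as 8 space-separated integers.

Answer: 3 2 6 5 8 5 6 7

Derivation:
Step 1: leaves = {1,4,9,10}. Remove smallest leaf 1, emit neighbor 3.
Step 2: leaves = {3,4,9,10}. Remove smallest leaf 3, emit neighbor 2.
Step 3: leaves = {2,4,9,10}. Remove smallest leaf 2, emit neighbor 6.
Step 4: leaves = {4,9,10}. Remove smallest leaf 4, emit neighbor 5.
Step 5: leaves = {9,10}. Remove smallest leaf 9, emit neighbor 8.
Step 6: leaves = {8,10}. Remove smallest leaf 8, emit neighbor 5.
Step 7: leaves = {5,10}. Remove smallest leaf 5, emit neighbor 6.
Step 8: leaves = {6,10}. Remove smallest leaf 6, emit neighbor 7.
Done: 2 vertices remain (7, 10). Sequence = [3 2 6 5 8 5 6 7]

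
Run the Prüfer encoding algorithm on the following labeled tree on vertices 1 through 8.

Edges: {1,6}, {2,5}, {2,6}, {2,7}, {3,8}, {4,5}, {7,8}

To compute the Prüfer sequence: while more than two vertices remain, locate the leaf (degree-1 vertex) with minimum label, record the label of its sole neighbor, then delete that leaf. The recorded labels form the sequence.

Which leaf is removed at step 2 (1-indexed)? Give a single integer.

Answer: 3

Derivation:
Step 1: current leaves = {1,3,4}. Remove leaf 1 (neighbor: 6).
Step 2: current leaves = {3,4,6}. Remove leaf 3 (neighbor: 8).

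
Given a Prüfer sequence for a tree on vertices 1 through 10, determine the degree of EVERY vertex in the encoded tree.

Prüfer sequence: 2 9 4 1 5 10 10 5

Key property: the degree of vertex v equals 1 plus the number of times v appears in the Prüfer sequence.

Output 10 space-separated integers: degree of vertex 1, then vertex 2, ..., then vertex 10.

p_1 = 2: count[2] becomes 1
p_2 = 9: count[9] becomes 1
p_3 = 4: count[4] becomes 1
p_4 = 1: count[1] becomes 1
p_5 = 5: count[5] becomes 1
p_6 = 10: count[10] becomes 1
p_7 = 10: count[10] becomes 2
p_8 = 5: count[5] becomes 2
Degrees (1 + count): deg[1]=1+1=2, deg[2]=1+1=2, deg[3]=1+0=1, deg[4]=1+1=2, deg[5]=1+2=3, deg[6]=1+0=1, deg[7]=1+0=1, deg[8]=1+0=1, deg[9]=1+1=2, deg[10]=1+2=3

Answer: 2 2 1 2 3 1 1 1 2 3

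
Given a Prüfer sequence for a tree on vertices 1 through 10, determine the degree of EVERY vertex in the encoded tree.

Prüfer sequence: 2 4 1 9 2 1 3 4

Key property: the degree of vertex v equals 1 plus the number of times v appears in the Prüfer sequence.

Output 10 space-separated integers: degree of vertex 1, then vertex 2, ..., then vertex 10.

Answer: 3 3 2 3 1 1 1 1 2 1

Derivation:
p_1 = 2: count[2] becomes 1
p_2 = 4: count[4] becomes 1
p_3 = 1: count[1] becomes 1
p_4 = 9: count[9] becomes 1
p_5 = 2: count[2] becomes 2
p_6 = 1: count[1] becomes 2
p_7 = 3: count[3] becomes 1
p_8 = 4: count[4] becomes 2
Degrees (1 + count): deg[1]=1+2=3, deg[2]=1+2=3, deg[3]=1+1=2, deg[4]=1+2=3, deg[5]=1+0=1, deg[6]=1+0=1, deg[7]=1+0=1, deg[8]=1+0=1, deg[9]=1+1=2, deg[10]=1+0=1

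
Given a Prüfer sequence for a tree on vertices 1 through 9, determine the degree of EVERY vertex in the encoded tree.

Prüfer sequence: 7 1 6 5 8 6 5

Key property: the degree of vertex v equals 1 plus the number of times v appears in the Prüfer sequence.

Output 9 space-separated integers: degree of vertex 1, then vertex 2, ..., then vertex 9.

Answer: 2 1 1 1 3 3 2 2 1

Derivation:
p_1 = 7: count[7] becomes 1
p_2 = 1: count[1] becomes 1
p_3 = 6: count[6] becomes 1
p_4 = 5: count[5] becomes 1
p_5 = 8: count[8] becomes 1
p_6 = 6: count[6] becomes 2
p_7 = 5: count[5] becomes 2
Degrees (1 + count): deg[1]=1+1=2, deg[2]=1+0=1, deg[3]=1+0=1, deg[4]=1+0=1, deg[5]=1+2=3, deg[6]=1+2=3, deg[7]=1+1=2, deg[8]=1+1=2, deg[9]=1+0=1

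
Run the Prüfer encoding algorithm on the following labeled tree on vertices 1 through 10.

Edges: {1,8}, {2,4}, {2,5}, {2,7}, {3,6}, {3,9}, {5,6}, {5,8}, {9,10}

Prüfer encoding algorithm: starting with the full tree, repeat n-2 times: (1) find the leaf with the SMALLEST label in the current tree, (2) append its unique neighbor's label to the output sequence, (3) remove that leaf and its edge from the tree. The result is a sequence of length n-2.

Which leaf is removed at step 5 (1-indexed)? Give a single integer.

Step 1: current leaves = {1,4,7,10}. Remove leaf 1 (neighbor: 8).
Step 2: current leaves = {4,7,8,10}. Remove leaf 4 (neighbor: 2).
Step 3: current leaves = {7,8,10}. Remove leaf 7 (neighbor: 2).
Step 4: current leaves = {2,8,10}. Remove leaf 2 (neighbor: 5).
Step 5: current leaves = {8,10}. Remove leaf 8 (neighbor: 5).

Answer: 8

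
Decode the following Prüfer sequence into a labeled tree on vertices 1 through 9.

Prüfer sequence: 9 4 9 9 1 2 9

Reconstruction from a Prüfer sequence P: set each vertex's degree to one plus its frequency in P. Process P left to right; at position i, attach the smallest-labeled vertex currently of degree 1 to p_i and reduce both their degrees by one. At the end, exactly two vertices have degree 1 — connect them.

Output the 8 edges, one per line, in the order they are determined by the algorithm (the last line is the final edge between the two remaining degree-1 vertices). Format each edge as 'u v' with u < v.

Initial degrees: {1:2, 2:2, 3:1, 4:2, 5:1, 6:1, 7:1, 8:1, 9:5}
Step 1: smallest deg-1 vertex = 3, p_1 = 9. Add edge {3,9}. Now deg[3]=0, deg[9]=4.
Step 2: smallest deg-1 vertex = 5, p_2 = 4. Add edge {4,5}. Now deg[5]=0, deg[4]=1.
Step 3: smallest deg-1 vertex = 4, p_3 = 9. Add edge {4,9}. Now deg[4]=0, deg[9]=3.
Step 4: smallest deg-1 vertex = 6, p_4 = 9. Add edge {6,9}. Now deg[6]=0, deg[9]=2.
Step 5: smallest deg-1 vertex = 7, p_5 = 1. Add edge {1,7}. Now deg[7]=0, deg[1]=1.
Step 6: smallest deg-1 vertex = 1, p_6 = 2. Add edge {1,2}. Now deg[1]=0, deg[2]=1.
Step 7: smallest deg-1 vertex = 2, p_7 = 9. Add edge {2,9}. Now deg[2]=0, deg[9]=1.
Final: two remaining deg-1 vertices are 8, 9. Add edge {8,9}.

Answer: 3 9
4 5
4 9
6 9
1 7
1 2
2 9
8 9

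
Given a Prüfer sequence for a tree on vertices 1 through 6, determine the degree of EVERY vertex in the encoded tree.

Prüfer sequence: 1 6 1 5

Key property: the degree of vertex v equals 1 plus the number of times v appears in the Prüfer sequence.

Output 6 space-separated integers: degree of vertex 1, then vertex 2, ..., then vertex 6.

Answer: 3 1 1 1 2 2

Derivation:
p_1 = 1: count[1] becomes 1
p_2 = 6: count[6] becomes 1
p_3 = 1: count[1] becomes 2
p_4 = 5: count[5] becomes 1
Degrees (1 + count): deg[1]=1+2=3, deg[2]=1+0=1, deg[3]=1+0=1, deg[4]=1+0=1, deg[5]=1+1=2, deg[6]=1+1=2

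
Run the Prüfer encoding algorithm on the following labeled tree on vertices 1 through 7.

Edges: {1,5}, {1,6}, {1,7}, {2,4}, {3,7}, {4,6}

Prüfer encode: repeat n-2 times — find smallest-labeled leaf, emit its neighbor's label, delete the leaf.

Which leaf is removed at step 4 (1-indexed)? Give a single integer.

Answer: 5

Derivation:
Step 1: current leaves = {2,3,5}. Remove leaf 2 (neighbor: 4).
Step 2: current leaves = {3,4,5}. Remove leaf 3 (neighbor: 7).
Step 3: current leaves = {4,5,7}. Remove leaf 4 (neighbor: 6).
Step 4: current leaves = {5,6,7}. Remove leaf 5 (neighbor: 1).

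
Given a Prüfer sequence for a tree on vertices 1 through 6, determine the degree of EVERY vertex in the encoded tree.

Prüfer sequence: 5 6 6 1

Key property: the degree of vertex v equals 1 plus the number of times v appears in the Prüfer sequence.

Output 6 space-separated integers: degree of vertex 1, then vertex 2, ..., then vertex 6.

p_1 = 5: count[5] becomes 1
p_2 = 6: count[6] becomes 1
p_3 = 6: count[6] becomes 2
p_4 = 1: count[1] becomes 1
Degrees (1 + count): deg[1]=1+1=2, deg[2]=1+0=1, deg[3]=1+0=1, deg[4]=1+0=1, deg[5]=1+1=2, deg[6]=1+2=3

Answer: 2 1 1 1 2 3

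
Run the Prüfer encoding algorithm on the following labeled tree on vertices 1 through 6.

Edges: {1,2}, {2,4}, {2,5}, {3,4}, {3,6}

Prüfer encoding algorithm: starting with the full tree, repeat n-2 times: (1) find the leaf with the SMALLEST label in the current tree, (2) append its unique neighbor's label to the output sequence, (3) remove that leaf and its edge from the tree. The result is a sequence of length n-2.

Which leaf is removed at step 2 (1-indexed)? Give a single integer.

Answer: 5

Derivation:
Step 1: current leaves = {1,5,6}. Remove leaf 1 (neighbor: 2).
Step 2: current leaves = {5,6}. Remove leaf 5 (neighbor: 2).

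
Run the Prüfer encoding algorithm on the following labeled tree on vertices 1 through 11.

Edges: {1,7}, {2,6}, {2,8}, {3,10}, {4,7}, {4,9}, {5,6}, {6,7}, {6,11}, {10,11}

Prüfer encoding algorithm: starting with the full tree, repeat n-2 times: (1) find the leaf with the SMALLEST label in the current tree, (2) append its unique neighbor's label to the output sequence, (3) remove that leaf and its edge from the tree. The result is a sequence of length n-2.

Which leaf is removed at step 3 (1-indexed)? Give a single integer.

Answer: 5

Derivation:
Step 1: current leaves = {1,3,5,8,9}. Remove leaf 1 (neighbor: 7).
Step 2: current leaves = {3,5,8,9}. Remove leaf 3 (neighbor: 10).
Step 3: current leaves = {5,8,9,10}. Remove leaf 5 (neighbor: 6).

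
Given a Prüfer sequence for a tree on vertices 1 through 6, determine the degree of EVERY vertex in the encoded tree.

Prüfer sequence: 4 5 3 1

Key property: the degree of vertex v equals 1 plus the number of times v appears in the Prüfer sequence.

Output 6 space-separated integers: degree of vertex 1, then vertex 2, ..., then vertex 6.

Answer: 2 1 2 2 2 1

Derivation:
p_1 = 4: count[4] becomes 1
p_2 = 5: count[5] becomes 1
p_3 = 3: count[3] becomes 1
p_4 = 1: count[1] becomes 1
Degrees (1 + count): deg[1]=1+1=2, deg[2]=1+0=1, deg[3]=1+1=2, deg[4]=1+1=2, deg[5]=1+1=2, deg[6]=1+0=1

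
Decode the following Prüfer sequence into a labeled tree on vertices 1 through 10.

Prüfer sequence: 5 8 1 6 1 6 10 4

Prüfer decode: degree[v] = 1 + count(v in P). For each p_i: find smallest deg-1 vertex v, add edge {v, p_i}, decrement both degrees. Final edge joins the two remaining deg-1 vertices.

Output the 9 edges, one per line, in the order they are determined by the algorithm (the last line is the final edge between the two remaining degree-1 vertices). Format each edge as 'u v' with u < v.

Initial degrees: {1:3, 2:1, 3:1, 4:2, 5:2, 6:3, 7:1, 8:2, 9:1, 10:2}
Step 1: smallest deg-1 vertex = 2, p_1 = 5. Add edge {2,5}. Now deg[2]=0, deg[5]=1.
Step 2: smallest deg-1 vertex = 3, p_2 = 8. Add edge {3,8}. Now deg[3]=0, deg[8]=1.
Step 3: smallest deg-1 vertex = 5, p_3 = 1. Add edge {1,5}. Now deg[5]=0, deg[1]=2.
Step 4: smallest deg-1 vertex = 7, p_4 = 6. Add edge {6,7}. Now deg[7]=0, deg[6]=2.
Step 5: smallest deg-1 vertex = 8, p_5 = 1. Add edge {1,8}. Now deg[8]=0, deg[1]=1.
Step 6: smallest deg-1 vertex = 1, p_6 = 6. Add edge {1,6}. Now deg[1]=0, deg[6]=1.
Step 7: smallest deg-1 vertex = 6, p_7 = 10. Add edge {6,10}. Now deg[6]=0, deg[10]=1.
Step 8: smallest deg-1 vertex = 9, p_8 = 4. Add edge {4,9}. Now deg[9]=0, deg[4]=1.
Final: two remaining deg-1 vertices are 4, 10. Add edge {4,10}.

Answer: 2 5
3 8
1 5
6 7
1 8
1 6
6 10
4 9
4 10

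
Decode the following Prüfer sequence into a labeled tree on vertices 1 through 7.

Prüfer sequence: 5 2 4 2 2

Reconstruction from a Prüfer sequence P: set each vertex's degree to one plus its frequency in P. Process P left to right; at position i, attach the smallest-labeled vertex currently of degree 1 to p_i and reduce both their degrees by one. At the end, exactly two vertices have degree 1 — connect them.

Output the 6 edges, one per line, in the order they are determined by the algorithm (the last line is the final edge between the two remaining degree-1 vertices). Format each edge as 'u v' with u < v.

Initial degrees: {1:1, 2:4, 3:1, 4:2, 5:2, 6:1, 7:1}
Step 1: smallest deg-1 vertex = 1, p_1 = 5. Add edge {1,5}. Now deg[1]=0, deg[5]=1.
Step 2: smallest deg-1 vertex = 3, p_2 = 2. Add edge {2,3}. Now deg[3]=0, deg[2]=3.
Step 3: smallest deg-1 vertex = 5, p_3 = 4. Add edge {4,5}. Now deg[5]=0, deg[4]=1.
Step 4: smallest deg-1 vertex = 4, p_4 = 2. Add edge {2,4}. Now deg[4]=0, deg[2]=2.
Step 5: smallest deg-1 vertex = 6, p_5 = 2. Add edge {2,6}. Now deg[6]=0, deg[2]=1.
Final: two remaining deg-1 vertices are 2, 7. Add edge {2,7}.

Answer: 1 5
2 3
4 5
2 4
2 6
2 7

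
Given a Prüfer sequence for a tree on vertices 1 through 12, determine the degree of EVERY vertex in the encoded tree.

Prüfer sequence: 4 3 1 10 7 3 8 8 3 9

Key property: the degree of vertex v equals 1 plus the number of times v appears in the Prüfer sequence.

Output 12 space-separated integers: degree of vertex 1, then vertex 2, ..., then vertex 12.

p_1 = 4: count[4] becomes 1
p_2 = 3: count[3] becomes 1
p_3 = 1: count[1] becomes 1
p_4 = 10: count[10] becomes 1
p_5 = 7: count[7] becomes 1
p_6 = 3: count[3] becomes 2
p_7 = 8: count[8] becomes 1
p_8 = 8: count[8] becomes 2
p_9 = 3: count[3] becomes 3
p_10 = 9: count[9] becomes 1
Degrees (1 + count): deg[1]=1+1=2, deg[2]=1+0=1, deg[3]=1+3=4, deg[4]=1+1=2, deg[5]=1+0=1, deg[6]=1+0=1, deg[7]=1+1=2, deg[8]=1+2=3, deg[9]=1+1=2, deg[10]=1+1=2, deg[11]=1+0=1, deg[12]=1+0=1

Answer: 2 1 4 2 1 1 2 3 2 2 1 1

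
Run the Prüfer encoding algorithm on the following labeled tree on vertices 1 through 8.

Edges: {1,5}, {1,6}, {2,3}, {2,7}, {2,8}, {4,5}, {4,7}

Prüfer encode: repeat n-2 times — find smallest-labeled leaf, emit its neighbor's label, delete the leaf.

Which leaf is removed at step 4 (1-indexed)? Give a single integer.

Answer: 5

Derivation:
Step 1: current leaves = {3,6,8}. Remove leaf 3 (neighbor: 2).
Step 2: current leaves = {6,8}. Remove leaf 6 (neighbor: 1).
Step 3: current leaves = {1,8}. Remove leaf 1 (neighbor: 5).
Step 4: current leaves = {5,8}. Remove leaf 5 (neighbor: 4).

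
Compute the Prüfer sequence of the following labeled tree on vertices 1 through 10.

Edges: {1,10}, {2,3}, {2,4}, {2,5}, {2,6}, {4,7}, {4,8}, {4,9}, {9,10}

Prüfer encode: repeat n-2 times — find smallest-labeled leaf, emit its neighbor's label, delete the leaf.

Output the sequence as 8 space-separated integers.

Step 1: leaves = {1,3,5,6,7,8}. Remove smallest leaf 1, emit neighbor 10.
Step 2: leaves = {3,5,6,7,8,10}. Remove smallest leaf 3, emit neighbor 2.
Step 3: leaves = {5,6,7,8,10}. Remove smallest leaf 5, emit neighbor 2.
Step 4: leaves = {6,7,8,10}. Remove smallest leaf 6, emit neighbor 2.
Step 5: leaves = {2,7,8,10}. Remove smallest leaf 2, emit neighbor 4.
Step 6: leaves = {7,8,10}. Remove smallest leaf 7, emit neighbor 4.
Step 7: leaves = {8,10}. Remove smallest leaf 8, emit neighbor 4.
Step 8: leaves = {4,10}. Remove smallest leaf 4, emit neighbor 9.
Done: 2 vertices remain (9, 10). Sequence = [10 2 2 2 4 4 4 9]

Answer: 10 2 2 2 4 4 4 9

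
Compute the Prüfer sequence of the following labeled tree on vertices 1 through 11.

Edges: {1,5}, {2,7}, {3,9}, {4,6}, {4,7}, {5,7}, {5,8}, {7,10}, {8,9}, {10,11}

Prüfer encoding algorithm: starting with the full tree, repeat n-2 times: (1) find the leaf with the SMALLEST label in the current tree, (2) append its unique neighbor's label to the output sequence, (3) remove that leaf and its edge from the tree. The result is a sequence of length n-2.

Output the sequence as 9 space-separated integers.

Answer: 5 7 9 4 7 8 5 7 10

Derivation:
Step 1: leaves = {1,2,3,6,11}. Remove smallest leaf 1, emit neighbor 5.
Step 2: leaves = {2,3,6,11}. Remove smallest leaf 2, emit neighbor 7.
Step 3: leaves = {3,6,11}. Remove smallest leaf 3, emit neighbor 9.
Step 4: leaves = {6,9,11}. Remove smallest leaf 6, emit neighbor 4.
Step 5: leaves = {4,9,11}. Remove smallest leaf 4, emit neighbor 7.
Step 6: leaves = {9,11}. Remove smallest leaf 9, emit neighbor 8.
Step 7: leaves = {8,11}. Remove smallest leaf 8, emit neighbor 5.
Step 8: leaves = {5,11}. Remove smallest leaf 5, emit neighbor 7.
Step 9: leaves = {7,11}. Remove smallest leaf 7, emit neighbor 10.
Done: 2 vertices remain (10, 11). Sequence = [5 7 9 4 7 8 5 7 10]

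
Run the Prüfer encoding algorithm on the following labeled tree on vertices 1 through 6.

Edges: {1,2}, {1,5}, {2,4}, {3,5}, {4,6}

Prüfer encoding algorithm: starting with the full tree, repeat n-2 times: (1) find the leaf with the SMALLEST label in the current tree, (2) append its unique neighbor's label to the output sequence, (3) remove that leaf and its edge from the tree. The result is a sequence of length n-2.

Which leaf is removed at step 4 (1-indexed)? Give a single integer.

Step 1: current leaves = {3,6}. Remove leaf 3 (neighbor: 5).
Step 2: current leaves = {5,6}. Remove leaf 5 (neighbor: 1).
Step 3: current leaves = {1,6}. Remove leaf 1 (neighbor: 2).
Step 4: current leaves = {2,6}. Remove leaf 2 (neighbor: 4).

Answer: 2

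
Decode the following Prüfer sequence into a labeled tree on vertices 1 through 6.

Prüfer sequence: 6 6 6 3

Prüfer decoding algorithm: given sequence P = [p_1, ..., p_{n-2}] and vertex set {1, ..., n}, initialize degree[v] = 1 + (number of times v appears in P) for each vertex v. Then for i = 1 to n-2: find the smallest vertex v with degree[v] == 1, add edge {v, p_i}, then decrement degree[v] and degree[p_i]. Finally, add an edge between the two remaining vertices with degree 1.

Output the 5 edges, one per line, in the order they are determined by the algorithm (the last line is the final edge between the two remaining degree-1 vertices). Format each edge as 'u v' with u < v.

Initial degrees: {1:1, 2:1, 3:2, 4:1, 5:1, 6:4}
Step 1: smallest deg-1 vertex = 1, p_1 = 6. Add edge {1,6}. Now deg[1]=0, deg[6]=3.
Step 2: smallest deg-1 vertex = 2, p_2 = 6. Add edge {2,6}. Now deg[2]=0, deg[6]=2.
Step 3: smallest deg-1 vertex = 4, p_3 = 6. Add edge {4,6}. Now deg[4]=0, deg[6]=1.
Step 4: smallest deg-1 vertex = 5, p_4 = 3. Add edge {3,5}. Now deg[5]=0, deg[3]=1.
Final: two remaining deg-1 vertices are 3, 6. Add edge {3,6}.

Answer: 1 6
2 6
4 6
3 5
3 6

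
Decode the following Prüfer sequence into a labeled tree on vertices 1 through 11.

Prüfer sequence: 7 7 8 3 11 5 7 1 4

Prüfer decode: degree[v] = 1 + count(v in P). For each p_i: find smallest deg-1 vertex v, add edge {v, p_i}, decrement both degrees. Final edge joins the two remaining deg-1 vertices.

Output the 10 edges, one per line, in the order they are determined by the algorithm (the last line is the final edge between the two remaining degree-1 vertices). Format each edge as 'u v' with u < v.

Answer: 2 7
6 7
8 9
3 8
3 11
5 10
5 7
1 7
1 4
4 11

Derivation:
Initial degrees: {1:2, 2:1, 3:2, 4:2, 5:2, 6:1, 7:4, 8:2, 9:1, 10:1, 11:2}
Step 1: smallest deg-1 vertex = 2, p_1 = 7. Add edge {2,7}. Now deg[2]=0, deg[7]=3.
Step 2: smallest deg-1 vertex = 6, p_2 = 7. Add edge {6,7}. Now deg[6]=0, deg[7]=2.
Step 3: smallest deg-1 vertex = 9, p_3 = 8. Add edge {8,9}. Now deg[9]=0, deg[8]=1.
Step 4: smallest deg-1 vertex = 8, p_4 = 3. Add edge {3,8}. Now deg[8]=0, deg[3]=1.
Step 5: smallest deg-1 vertex = 3, p_5 = 11. Add edge {3,11}. Now deg[3]=0, deg[11]=1.
Step 6: smallest deg-1 vertex = 10, p_6 = 5. Add edge {5,10}. Now deg[10]=0, deg[5]=1.
Step 7: smallest deg-1 vertex = 5, p_7 = 7. Add edge {5,7}. Now deg[5]=0, deg[7]=1.
Step 8: smallest deg-1 vertex = 7, p_8 = 1. Add edge {1,7}. Now deg[7]=0, deg[1]=1.
Step 9: smallest deg-1 vertex = 1, p_9 = 4. Add edge {1,4}. Now deg[1]=0, deg[4]=1.
Final: two remaining deg-1 vertices are 4, 11. Add edge {4,11}.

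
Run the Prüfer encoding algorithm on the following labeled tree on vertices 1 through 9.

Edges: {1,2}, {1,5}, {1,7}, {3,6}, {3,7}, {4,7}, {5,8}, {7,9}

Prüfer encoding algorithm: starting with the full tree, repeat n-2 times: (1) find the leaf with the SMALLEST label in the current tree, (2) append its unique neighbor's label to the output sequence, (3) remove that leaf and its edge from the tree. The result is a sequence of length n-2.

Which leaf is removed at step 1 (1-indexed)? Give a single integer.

Step 1: current leaves = {2,4,6,8,9}. Remove leaf 2 (neighbor: 1).

Answer: 2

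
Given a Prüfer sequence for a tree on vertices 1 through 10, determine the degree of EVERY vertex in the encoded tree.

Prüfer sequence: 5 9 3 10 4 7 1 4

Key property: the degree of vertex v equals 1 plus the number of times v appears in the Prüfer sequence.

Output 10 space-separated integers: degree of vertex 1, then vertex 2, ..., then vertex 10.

Answer: 2 1 2 3 2 1 2 1 2 2

Derivation:
p_1 = 5: count[5] becomes 1
p_2 = 9: count[9] becomes 1
p_3 = 3: count[3] becomes 1
p_4 = 10: count[10] becomes 1
p_5 = 4: count[4] becomes 1
p_6 = 7: count[7] becomes 1
p_7 = 1: count[1] becomes 1
p_8 = 4: count[4] becomes 2
Degrees (1 + count): deg[1]=1+1=2, deg[2]=1+0=1, deg[3]=1+1=2, deg[4]=1+2=3, deg[5]=1+1=2, deg[6]=1+0=1, deg[7]=1+1=2, deg[8]=1+0=1, deg[9]=1+1=2, deg[10]=1+1=2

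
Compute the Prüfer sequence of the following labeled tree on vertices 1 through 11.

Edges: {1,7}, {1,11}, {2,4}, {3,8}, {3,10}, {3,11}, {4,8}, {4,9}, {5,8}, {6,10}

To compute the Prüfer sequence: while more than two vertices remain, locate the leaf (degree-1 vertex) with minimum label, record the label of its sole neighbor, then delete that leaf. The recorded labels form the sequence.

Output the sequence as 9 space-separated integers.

Answer: 4 8 10 1 11 4 8 3 3

Derivation:
Step 1: leaves = {2,5,6,7,9}. Remove smallest leaf 2, emit neighbor 4.
Step 2: leaves = {5,6,7,9}. Remove smallest leaf 5, emit neighbor 8.
Step 3: leaves = {6,7,9}. Remove smallest leaf 6, emit neighbor 10.
Step 4: leaves = {7,9,10}. Remove smallest leaf 7, emit neighbor 1.
Step 5: leaves = {1,9,10}. Remove smallest leaf 1, emit neighbor 11.
Step 6: leaves = {9,10,11}. Remove smallest leaf 9, emit neighbor 4.
Step 7: leaves = {4,10,11}. Remove smallest leaf 4, emit neighbor 8.
Step 8: leaves = {8,10,11}. Remove smallest leaf 8, emit neighbor 3.
Step 9: leaves = {10,11}. Remove smallest leaf 10, emit neighbor 3.
Done: 2 vertices remain (3, 11). Sequence = [4 8 10 1 11 4 8 3 3]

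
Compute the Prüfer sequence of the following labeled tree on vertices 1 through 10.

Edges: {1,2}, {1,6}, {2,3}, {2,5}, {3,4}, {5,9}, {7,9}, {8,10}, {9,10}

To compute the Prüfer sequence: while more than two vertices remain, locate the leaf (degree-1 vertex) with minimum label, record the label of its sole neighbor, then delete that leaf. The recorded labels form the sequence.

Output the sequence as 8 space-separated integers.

Step 1: leaves = {4,6,7,8}. Remove smallest leaf 4, emit neighbor 3.
Step 2: leaves = {3,6,7,8}. Remove smallest leaf 3, emit neighbor 2.
Step 3: leaves = {6,7,8}. Remove smallest leaf 6, emit neighbor 1.
Step 4: leaves = {1,7,8}. Remove smallest leaf 1, emit neighbor 2.
Step 5: leaves = {2,7,8}. Remove smallest leaf 2, emit neighbor 5.
Step 6: leaves = {5,7,8}. Remove smallest leaf 5, emit neighbor 9.
Step 7: leaves = {7,8}. Remove smallest leaf 7, emit neighbor 9.
Step 8: leaves = {8,9}. Remove smallest leaf 8, emit neighbor 10.
Done: 2 vertices remain (9, 10). Sequence = [3 2 1 2 5 9 9 10]

Answer: 3 2 1 2 5 9 9 10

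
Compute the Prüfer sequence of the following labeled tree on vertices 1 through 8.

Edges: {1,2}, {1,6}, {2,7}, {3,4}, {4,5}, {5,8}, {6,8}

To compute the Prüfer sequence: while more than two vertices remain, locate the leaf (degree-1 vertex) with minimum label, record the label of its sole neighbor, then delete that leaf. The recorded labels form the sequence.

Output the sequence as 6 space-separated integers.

Answer: 4 5 8 2 1 6

Derivation:
Step 1: leaves = {3,7}. Remove smallest leaf 3, emit neighbor 4.
Step 2: leaves = {4,7}. Remove smallest leaf 4, emit neighbor 5.
Step 3: leaves = {5,7}. Remove smallest leaf 5, emit neighbor 8.
Step 4: leaves = {7,8}. Remove smallest leaf 7, emit neighbor 2.
Step 5: leaves = {2,8}. Remove smallest leaf 2, emit neighbor 1.
Step 6: leaves = {1,8}. Remove smallest leaf 1, emit neighbor 6.
Done: 2 vertices remain (6, 8). Sequence = [4 5 8 2 1 6]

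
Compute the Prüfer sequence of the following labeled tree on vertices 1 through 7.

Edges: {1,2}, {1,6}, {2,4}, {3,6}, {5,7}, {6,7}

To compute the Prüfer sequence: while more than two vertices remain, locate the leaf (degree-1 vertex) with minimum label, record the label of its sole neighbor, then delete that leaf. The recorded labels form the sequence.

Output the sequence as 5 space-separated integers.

Step 1: leaves = {3,4,5}. Remove smallest leaf 3, emit neighbor 6.
Step 2: leaves = {4,5}. Remove smallest leaf 4, emit neighbor 2.
Step 3: leaves = {2,5}. Remove smallest leaf 2, emit neighbor 1.
Step 4: leaves = {1,5}. Remove smallest leaf 1, emit neighbor 6.
Step 5: leaves = {5,6}. Remove smallest leaf 5, emit neighbor 7.
Done: 2 vertices remain (6, 7). Sequence = [6 2 1 6 7]

Answer: 6 2 1 6 7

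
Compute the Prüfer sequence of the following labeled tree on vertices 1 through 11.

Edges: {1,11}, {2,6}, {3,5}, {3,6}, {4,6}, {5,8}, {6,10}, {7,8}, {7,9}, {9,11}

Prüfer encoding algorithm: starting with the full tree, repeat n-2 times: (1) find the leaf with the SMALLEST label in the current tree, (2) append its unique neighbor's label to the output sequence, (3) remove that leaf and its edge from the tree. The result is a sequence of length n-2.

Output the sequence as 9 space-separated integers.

Step 1: leaves = {1,2,4,10}. Remove smallest leaf 1, emit neighbor 11.
Step 2: leaves = {2,4,10,11}. Remove smallest leaf 2, emit neighbor 6.
Step 3: leaves = {4,10,11}. Remove smallest leaf 4, emit neighbor 6.
Step 4: leaves = {10,11}. Remove smallest leaf 10, emit neighbor 6.
Step 5: leaves = {6,11}. Remove smallest leaf 6, emit neighbor 3.
Step 6: leaves = {3,11}. Remove smallest leaf 3, emit neighbor 5.
Step 7: leaves = {5,11}. Remove smallest leaf 5, emit neighbor 8.
Step 8: leaves = {8,11}. Remove smallest leaf 8, emit neighbor 7.
Step 9: leaves = {7,11}. Remove smallest leaf 7, emit neighbor 9.
Done: 2 vertices remain (9, 11). Sequence = [11 6 6 6 3 5 8 7 9]

Answer: 11 6 6 6 3 5 8 7 9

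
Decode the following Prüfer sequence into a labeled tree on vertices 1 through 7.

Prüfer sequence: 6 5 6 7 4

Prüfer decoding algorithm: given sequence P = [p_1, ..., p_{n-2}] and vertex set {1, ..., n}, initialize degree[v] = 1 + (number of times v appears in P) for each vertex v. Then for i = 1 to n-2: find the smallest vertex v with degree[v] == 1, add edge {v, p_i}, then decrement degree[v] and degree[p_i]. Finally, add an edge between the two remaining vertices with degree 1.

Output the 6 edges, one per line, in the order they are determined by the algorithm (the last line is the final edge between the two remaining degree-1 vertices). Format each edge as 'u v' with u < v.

Initial degrees: {1:1, 2:1, 3:1, 4:2, 5:2, 6:3, 7:2}
Step 1: smallest deg-1 vertex = 1, p_1 = 6. Add edge {1,6}. Now deg[1]=0, deg[6]=2.
Step 2: smallest deg-1 vertex = 2, p_2 = 5. Add edge {2,5}. Now deg[2]=0, deg[5]=1.
Step 3: smallest deg-1 vertex = 3, p_3 = 6. Add edge {3,6}. Now deg[3]=0, deg[6]=1.
Step 4: smallest deg-1 vertex = 5, p_4 = 7. Add edge {5,7}. Now deg[5]=0, deg[7]=1.
Step 5: smallest deg-1 vertex = 6, p_5 = 4. Add edge {4,6}. Now deg[6]=0, deg[4]=1.
Final: two remaining deg-1 vertices are 4, 7. Add edge {4,7}.

Answer: 1 6
2 5
3 6
5 7
4 6
4 7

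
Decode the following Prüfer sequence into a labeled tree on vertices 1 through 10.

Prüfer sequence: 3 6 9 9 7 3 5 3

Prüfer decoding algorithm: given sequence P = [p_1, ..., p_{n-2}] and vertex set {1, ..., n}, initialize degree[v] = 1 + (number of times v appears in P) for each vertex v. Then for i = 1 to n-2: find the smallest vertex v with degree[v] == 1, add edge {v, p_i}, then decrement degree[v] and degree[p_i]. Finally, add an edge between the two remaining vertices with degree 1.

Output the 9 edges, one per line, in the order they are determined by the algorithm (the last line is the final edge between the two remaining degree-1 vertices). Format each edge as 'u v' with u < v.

Answer: 1 3
2 6
4 9
6 9
7 8
3 7
5 9
3 5
3 10

Derivation:
Initial degrees: {1:1, 2:1, 3:4, 4:1, 5:2, 6:2, 7:2, 8:1, 9:3, 10:1}
Step 1: smallest deg-1 vertex = 1, p_1 = 3. Add edge {1,3}. Now deg[1]=0, deg[3]=3.
Step 2: smallest deg-1 vertex = 2, p_2 = 6. Add edge {2,6}. Now deg[2]=0, deg[6]=1.
Step 3: smallest deg-1 vertex = 4, p_3 = 9. Add edge {4,9}. Now deg[4]=0, deg[9]=2.
Step 4: smallest deg-1 vertex = 6, p_4 = 9. Add edge {6,9}. Now deg[6]=0, deg[9]=1.
Step 5: smallest deg-1 vertex = 8, p_5 = 7. Add edge {7,8}. Now deg[8]=0, deg[7]=1.
Step 6: smallest deg-1 vertex = 7, p_6 = 3. Add edge {3,7}. Now deg[7]=0, deg[3]=2.
Step 7: smallest deg-1 vertex = 9, p_7 = 5. Add edge {5,9}. Now deg[9]=0, deg[5]=1.
Step 8: smallest deg-1 vertex = 5, p_8 = 3. Add edge {3,5}. Now deg[5]=0, deg[3]=1.
Final: two remaining deg-1 vertices are 3, 10. Add edge {3,10}.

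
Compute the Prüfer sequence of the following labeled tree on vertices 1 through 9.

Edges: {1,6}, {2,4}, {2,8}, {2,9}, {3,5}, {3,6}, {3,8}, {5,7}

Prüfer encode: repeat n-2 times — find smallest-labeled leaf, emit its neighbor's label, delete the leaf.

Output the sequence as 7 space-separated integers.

Answer: 6 2 3 5 3 8 2

Derivation:
Step 1: leaves = {1,4,7,9}. Remove smallest leaf 1, emit neighbor 6.
Step 2: leaves = {4,6,7,9}. Remove smallest leaf 4, emit neighbor 2.
Step 3: leaves = {6,7,9}. Remove smallest leaf 6, emit neighbor 3.
Step 4: leaves = {7,9}. Remove smallest leaf 7, emit neighbor 5.
Step 5: leaves = {5,9}. Remove smallest leaf 5, emit neighbor 3.
Step 6: leaves = {3,9}. Remove smallest leaf 3, emit neighbor 8.
Step 7: leaves = {8,9}. Remove smallest leaf 8, emit neighbor 2.
Done: 2 vertices remain (2, 9). Sequence = [6 2 3 5 3 8 2]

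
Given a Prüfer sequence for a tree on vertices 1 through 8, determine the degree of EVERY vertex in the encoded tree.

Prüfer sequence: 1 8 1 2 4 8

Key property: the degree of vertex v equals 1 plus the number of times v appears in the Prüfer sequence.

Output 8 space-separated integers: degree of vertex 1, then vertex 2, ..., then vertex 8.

p_1 = 1: count[1] becomes 1
p_2 = 8: count[8] becomes 1
p_3 = 1: count[1] becomes 2
p_4 = 2: count[2] becomes 1
p_5 = 4: count[4] becomes 1
p_6 = 8: count[8] becomes 2
Degrees (1 + count): deg[1]=1+2=3, deg[2]=1+1=2, deg[3]=1+0=1, deg[4]=1+1=2, deg[5]=1+0=1, deg[6]=1+0=1, deg[7]=1+0=1, deg[8]=1+2=3

Answer: 3 2 1 2 1 1 1 3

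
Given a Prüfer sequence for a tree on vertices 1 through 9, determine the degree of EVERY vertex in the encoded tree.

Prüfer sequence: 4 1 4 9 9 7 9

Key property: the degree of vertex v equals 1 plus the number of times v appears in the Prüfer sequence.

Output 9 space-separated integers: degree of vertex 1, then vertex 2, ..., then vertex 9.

Answer: 2 1 1 3 1 1 2 1 4

Derivation:
p_1 = 4: count[4] becomes 1
p_2 = 1: count[1] becomes 1
p_3 = 4: count[4] becomes 2
p_4 = 9: count[9] becomes 1
p_5 = 9: count[9] becomes 2
p_6 = 7: count[7] becomes 1
p_7 = 9: count[9] becomes 3
Degrees (1 + count): deg[1]=1+1=2, deg[2]=1+0=1, deg[3]=1+0=1, deg[4]=1+2=3, deg[5]=1+0=1, deg[6]=1+0=1, deg[7]=1+1=2, deg[8]=1+0=1, deg[9]=1+3=4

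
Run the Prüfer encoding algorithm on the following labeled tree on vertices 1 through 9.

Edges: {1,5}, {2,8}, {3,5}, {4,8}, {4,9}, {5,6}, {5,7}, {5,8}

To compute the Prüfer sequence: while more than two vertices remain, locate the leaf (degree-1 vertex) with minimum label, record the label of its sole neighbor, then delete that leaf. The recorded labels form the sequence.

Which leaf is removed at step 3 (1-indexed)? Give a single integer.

Step 1: current leaves = {1,2,3,6,7,9}. Remove leaf 1 (neighbor: 5).
Step 2: current leaves = {2,3,6,7,9}. Remove leaf 2 (neighbor: 8).
Step 3: current leaves = {3,6,7,9}. Remove leaf 3 (neighbor: 5).

Answer: 3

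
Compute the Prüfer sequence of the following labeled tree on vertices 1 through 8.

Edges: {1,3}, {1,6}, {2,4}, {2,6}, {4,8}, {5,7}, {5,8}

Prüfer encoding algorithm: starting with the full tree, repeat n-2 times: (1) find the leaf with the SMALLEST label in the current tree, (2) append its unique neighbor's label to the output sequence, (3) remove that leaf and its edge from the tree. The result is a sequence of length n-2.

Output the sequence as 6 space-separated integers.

Step 1: leaves = {3,7}. Remove smallest leaf 3, emit neighbor 1.
Step 2: leaves = {1,7}. Remove smallest leaf 1, emit neighbor 6.
Step 3: leaves = {6,7}. Remove smallest leaf 6, emit neighbor 2.
Step 4: leaves = {2,7}. Remove smallest leaf 2, emit neighbor 4.
Step 5: leaves = {4,7}. Remove smallest leaf 4, emit neighbor 8.
Step 6: leaves = {7,8}. Remove smallest leaf 7, emit neighbor 5.
Done: 2 vertices remain (5, 8). Sequence = [1 6 2 4 8 5]

Answer: 1 6 2 4 8 5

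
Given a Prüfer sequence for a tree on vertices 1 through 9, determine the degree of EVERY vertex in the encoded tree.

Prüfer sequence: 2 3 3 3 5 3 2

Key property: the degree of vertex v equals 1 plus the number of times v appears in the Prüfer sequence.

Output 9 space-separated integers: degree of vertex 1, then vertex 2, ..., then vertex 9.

p_1 = 2: count[2] becomes 1
p_2 = 3: count[3] becomes 1
p_3 = 3: count[3] becomes 2
p_4 = 3: count[3] becomes 3
p_5 = 5: count[5] becomes 1
p_6 = 3: count[3] becomes 4
p_7 = 2: count[2] becomes 2
Degrees (1 + count): deg[1]=1+0=1, deg[2]=1+2=3, deg[3]=1+4=5, deg[4]=1+0=1, deg[5]=1+1=2, deg[6]=1+0=1, deg[7]=1+0=1, deg[8]=1+0=1, deg[9]=1+0=1

Answer: 1 3 5 1 2 1 1 1 1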